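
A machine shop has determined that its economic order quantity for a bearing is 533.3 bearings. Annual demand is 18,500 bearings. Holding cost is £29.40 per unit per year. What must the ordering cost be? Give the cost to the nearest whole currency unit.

S ≈ £226

Squaring Q* = √(2DS/H) gives Q*² = 2DS/H.
From Q* = √(2DS/H): S = Q*²H / (2D) = 533.3² × 29.4 / (2 × 18,500) = 225.9898.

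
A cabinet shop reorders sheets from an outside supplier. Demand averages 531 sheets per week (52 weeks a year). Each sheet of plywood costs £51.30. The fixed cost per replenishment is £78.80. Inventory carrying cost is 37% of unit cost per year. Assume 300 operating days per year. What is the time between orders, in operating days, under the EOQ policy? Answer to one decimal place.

Annual demand D = 531 × 52 = 27,612.
Holding cost H = 0.37 × £51.30 = £18.9810 per unit per year.
EOQ = √(2DS/H) = √(2 × 27,612 × 78.8 / 18.981) ≈ 478.81.
Cycle time = Q*/D × 300 = 478.81 / 27,612 × 300 ≈ 5.202 days.

T ≈ 5.2 days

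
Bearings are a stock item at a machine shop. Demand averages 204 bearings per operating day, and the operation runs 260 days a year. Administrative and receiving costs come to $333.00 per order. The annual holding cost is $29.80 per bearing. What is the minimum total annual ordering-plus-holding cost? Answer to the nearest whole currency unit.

TC* ≈ $32,445

Annual demand D = 204 × 260 = 53,040.
The optimal lot size = √(2DS/H) = √(2 × 53,040 × 333 / 29.8) ≈ 1088.76.
At the optimum the two cost components are equal, so total cost = 2·(Q*/2)H = Q*·H.
Minimum total = √(2DSH) = √(2 × 53,040 × 333 × 29.8) ≈ 32444.942.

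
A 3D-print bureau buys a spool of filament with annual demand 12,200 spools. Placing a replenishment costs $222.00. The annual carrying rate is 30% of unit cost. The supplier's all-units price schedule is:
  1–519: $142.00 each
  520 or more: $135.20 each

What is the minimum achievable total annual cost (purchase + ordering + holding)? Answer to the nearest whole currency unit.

TC* ≈ $1,665,194

Holding cost per unit per year at price C is H = 0.30·C.
Evaluate total cost at each tier's feasible EOQ or, if the EOQ is below the tier, at the tier's minimum quantity.
EOQ at $142.00 = 356.6 (feasible in tier 1): TC = 12,200×$142.00 + (12,200/356.6)×222 + (356.6/2)×0.30×$142.00 = $1,747,590.64.
EOQ at $135.20 = 365.4 < 520, so use break Q=520: TC = 12,200×$135.20 + (12,200/520.0)×222 + (520.0/2)×0.30×$135.20 = $1,665,194.06.
Lowest total cost among the candidates is at Q = 520.0.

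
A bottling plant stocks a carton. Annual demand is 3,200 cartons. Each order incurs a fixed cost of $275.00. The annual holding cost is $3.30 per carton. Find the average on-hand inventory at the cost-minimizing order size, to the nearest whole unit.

EOQ = √(2DS/H) = √(2 × 3,200 × 275 / 3.3) ≈ 730.30.
Average inventory = Q*/2 ≈ 730.30 / 2 = 365.148.

Average inventory ≈ 365 cartons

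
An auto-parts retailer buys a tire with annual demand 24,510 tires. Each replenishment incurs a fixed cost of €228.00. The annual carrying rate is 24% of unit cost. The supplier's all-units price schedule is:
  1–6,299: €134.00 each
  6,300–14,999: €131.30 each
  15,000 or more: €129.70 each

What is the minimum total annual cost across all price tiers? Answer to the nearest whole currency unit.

TC* ≈ €3,303,299

Holding cost per unit per year at price C is H = 0.24·C.
Candidates are each tier's EOQ (if it falls in that tier) and each price-break quantity.
EOQ at €134.00 = 589.5 (feasible in tier 1): TC = 24,510×€134.00 + (24,510/589.5)×228 + (589.5/2)×0.24×€134.00 = €3,303,298.85.
EOQ at €131.30 = 595.5 < 6300, so use break Q=6300: TC = 24,510×€131.30 + (24,510/6300.0)×228 + (6300.0/2)×0.24×€131.30 = €3,318,312.83.
EOQ at €129.70 = 599.2 < 15000, so use break Q=15000: TC = 24,510×€129.70 + (24,510/15000.0)×228 + (15000.0/2)×0.24×€129.70 = €3,412,779.55.
Lowest total cost among the candidates is at Q = 589.5.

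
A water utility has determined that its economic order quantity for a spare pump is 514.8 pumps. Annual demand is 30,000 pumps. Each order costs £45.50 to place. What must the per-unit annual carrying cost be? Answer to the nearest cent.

H ≈ £10.30

Invert the EOQ relation Q*² = 2DS/H.
From Q* = √(2DS/H): H = 2DS / Q*² = 2 × 30,000 × 45.5 / 514.8² = 10.3011.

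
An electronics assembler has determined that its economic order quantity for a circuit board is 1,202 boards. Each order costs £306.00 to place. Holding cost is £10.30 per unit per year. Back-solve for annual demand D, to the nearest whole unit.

The basic EOQ model gives Q* = √(2DS/H); rearrange for the unknown.
From Q* = √(2DS/H): D = Q*²H / (2S) = 1,202² × 10.3 / (2 × 306) = 24316.146.

D ≈ 24,316 boards per year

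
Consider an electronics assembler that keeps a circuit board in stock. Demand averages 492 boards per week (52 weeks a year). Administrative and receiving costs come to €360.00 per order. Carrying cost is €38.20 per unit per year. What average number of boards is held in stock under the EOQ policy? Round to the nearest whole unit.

Average inventory ≈ 347 boards

Annual demand D = 492 × 52 = 25,584.
The optimal lot size = √(2DS/H) = √(2 × 25,584 × 360 / 38.2) ≈ 694.41.
Average inventory = Q*/2 ≈ 694.41 / 2 = 347.207.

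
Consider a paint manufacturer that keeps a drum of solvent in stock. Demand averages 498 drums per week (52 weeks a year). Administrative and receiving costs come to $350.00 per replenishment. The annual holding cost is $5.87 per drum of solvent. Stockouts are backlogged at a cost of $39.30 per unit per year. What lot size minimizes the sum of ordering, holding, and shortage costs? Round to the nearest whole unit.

Annual demand D = 498 × 52 = 25,896.
With planned backorders, Q* = √(2DS/H) · √((H+B)/B).
√(2DS/H) = √(2 × 25,896 × 350 / 5.87) = 1757.302.
√((H+B)/B) = √((5.87+39.3)/39.3) = 1.0721.
Q* ≈ 1883.975.

Q* ≈ 1,884 drums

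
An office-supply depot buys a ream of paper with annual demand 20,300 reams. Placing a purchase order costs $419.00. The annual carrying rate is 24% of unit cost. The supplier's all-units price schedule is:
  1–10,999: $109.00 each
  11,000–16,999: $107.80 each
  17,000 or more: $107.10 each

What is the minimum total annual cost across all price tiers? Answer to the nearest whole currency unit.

Holding cost per unit per year at price C is H = 0.24·C.
For each price level, check whether its EOQ is feasible; otherwise the best quantity at that price is the breakpoint.
EOQ at $109.00 = 806.4 (feasible in tier 1): TC = 20,300×$109.00 + (20,300/806.4)×419 + (806.4/2)×0.24×$109.00 = $2,233,795.46.
EOQ at $107.80 = 810.9 < 11000, so use break Q=11000: TC = 20,300×$107.80 + (20,300/11000.0)×419 + (11000.0/2)×0.24×$107.80 = $2,331,409.25.
EOQ at $107.10 = 813.5 < 17000, so use break Q=17000: TC = 20,300×$107.10 + (20,300/17000.0)×419 + (17000.0/2)×0.24×$107.10 = $2,393,114.34.
Lowest total cost among the candidates is at Q = 806.4.

TC* ≈ $2,233,795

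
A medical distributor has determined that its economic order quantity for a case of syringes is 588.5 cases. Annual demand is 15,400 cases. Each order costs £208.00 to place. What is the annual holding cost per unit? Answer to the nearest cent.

The basic EOQ model gives Q* = √(2DS/H); rearrange for the unknown.
From Q* = √(2DS/H): H = 2DS / Q*² = 2 × 15,400 × 208 / 588.5² = 18.4978.

H ≈ £18.50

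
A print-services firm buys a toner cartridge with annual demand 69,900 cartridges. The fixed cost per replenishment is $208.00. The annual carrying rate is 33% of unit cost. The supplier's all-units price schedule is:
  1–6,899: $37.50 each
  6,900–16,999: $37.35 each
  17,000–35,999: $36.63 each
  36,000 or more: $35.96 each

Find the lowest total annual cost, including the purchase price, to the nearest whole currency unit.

TC* ≈ $2,640,220

Holding cost per unit per year at price C is H = 0.33·C.
Evaluate total cost at each tier's feasible EOQ or, if the EOQ is below the tier, at the tier's minimum quantity.
EOQ at $37.50 = 1532.9 (feasible in tier 1): TC = 69,900×$37.50 + (69,900/1532.9)×208 + (1532.9/2)×0.33×$37.50 = $2,640,219.59.
EOQ at $37.35 = 1536.0 < 6900, so use break Q=6900: TC = 69,900×$37.35 + (69,900/6900.0)×208 + (6900.0/2)×0.33×$37.35 = $2,655,395.11.
EOQ at $36.63 = 1551.0 < 17000, so use break Q=17000: TC = 69,900×$36.63 + (69,900/17000.0)×208 + (17000.0/2)×0.33×$36.63 = $2,664,039.40.
EOQ at $35.96 = 1565.4 < 36000, so use break Q=36000: TC = 69,900×$35.96 + (69,900/36000.0)×208 + (36000.0/2)×0.33×$35.96 = $2,727,610.27.
Lowest total cost among the candidates is at Q = 1532.9.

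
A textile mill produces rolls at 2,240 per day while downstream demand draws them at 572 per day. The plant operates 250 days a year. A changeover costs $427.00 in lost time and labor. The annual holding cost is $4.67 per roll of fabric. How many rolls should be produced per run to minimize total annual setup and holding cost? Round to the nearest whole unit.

Annual demand D = 572 × 250 = 143,000.
Production build-up factor (1 − d/p) = 1 − 572/2,240 = 0.7446.
Q* = √(2DS / (H(1 − d/p))) = √(2 × 143,000 × 427 / (4.67 × 0.7446)).
= √(122,122,000 / 3.4775) ≈ 5926.039.

Q* ≈ 5,926 rolls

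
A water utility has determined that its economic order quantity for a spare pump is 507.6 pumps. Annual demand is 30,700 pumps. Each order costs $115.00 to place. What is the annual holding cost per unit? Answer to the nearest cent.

H ≈ $27.40

Invert the EOQ relation Q*² = 2DS/H.
From Q* = √(2DS/H): H = 2DS / Q*² = 2 × 30,700 × 115 / 507.6² = 27.4046.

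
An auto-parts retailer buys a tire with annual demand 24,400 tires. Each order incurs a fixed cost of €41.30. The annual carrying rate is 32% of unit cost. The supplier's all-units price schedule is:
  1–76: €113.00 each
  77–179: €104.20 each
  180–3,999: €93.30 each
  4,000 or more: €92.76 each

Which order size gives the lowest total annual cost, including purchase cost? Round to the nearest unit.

Q* ≈ 260 tires

Holding cost per unit per year at price C is H = 0.32·C.
Candidates are each tier's EOQ (if it falls in that tier) and each price-break quantity.
Tier 1 (€113.00): EOQ = 236.1 exceeds tier's upper bound 76, so this tier is dominated.
Tier 2 (€104.20): EOQ = 245.9 exceeds tier's upper bound 179, so this tier is dominated.
EOQ at €93.30 = 259.8 (feasible in tier 3): TC = 24,400×€93.30 + (24,400/259.8)×41.3 + (259.8/2)×0.32×€93.30 = €2,284,277.12.
EOQ at €92.76 = 260.6 < 4000, so use break Q=4000: TC = 24,400×€92.76 + (24,400/4000.0)×41.3 + (4000.0/2)×0.32×€92.76 = €2,322,962.33.
Lowest total cost is €2,284,277.12 at Q = 259.8.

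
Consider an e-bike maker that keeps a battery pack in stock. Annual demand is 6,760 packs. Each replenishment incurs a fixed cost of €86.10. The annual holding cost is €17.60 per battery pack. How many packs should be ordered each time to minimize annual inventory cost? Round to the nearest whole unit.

Q* ≈ 257 packs

EOQ = √(2DS / H) = √(2 × 6,760 × 86.1 / 17.6).
= √(1,164,072 / 17.6) = √66,140.4545 ≈ 257.178.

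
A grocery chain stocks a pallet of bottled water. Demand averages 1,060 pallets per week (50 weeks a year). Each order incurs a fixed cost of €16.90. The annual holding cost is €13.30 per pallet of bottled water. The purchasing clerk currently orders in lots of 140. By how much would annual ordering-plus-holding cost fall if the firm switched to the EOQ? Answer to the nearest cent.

Annual demand D = 1,060 × 50 = 53,000.
EOQ = √(2DS/H) = √(2 × 53,000 × 16.9 / 13.3) ≈ 367.00.
Cost at Q* = (D/Q*)S + (Q*/2)H = √(2DSH) ≈ €4,881.15.
Cost at Q = 140: (53,000/140)×16.9 + (140/2)×13.3 = €6,397.86 + €931.00 = €7,328.86.
Excess = €7,328.86 − €4,881.15 = €2,447.71.

Extra cost ≈ €2,447.71 per year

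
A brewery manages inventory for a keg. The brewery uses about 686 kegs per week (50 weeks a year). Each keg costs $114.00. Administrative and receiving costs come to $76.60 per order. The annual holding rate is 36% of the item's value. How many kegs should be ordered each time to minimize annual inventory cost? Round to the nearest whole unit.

Q* ≈ 358 kegs

Annual demand D = 686 × 50 = 34,300.
Holding cost H = 0.36 × $114.00 = $41.0400 per unit per year.
EOQ = √(2DS / H) = √(2 × 34,300 × 76.6 / 41.04).
= √(5,254,760 / 41.04) = √128,039.961 ≈ 357.827.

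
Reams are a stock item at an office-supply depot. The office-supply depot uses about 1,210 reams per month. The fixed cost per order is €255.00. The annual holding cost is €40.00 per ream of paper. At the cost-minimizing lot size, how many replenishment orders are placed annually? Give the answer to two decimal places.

N ≈ 33.75 orders per year

Annual demand D = 1,210 × 12 = 14,520.
Q* = √(2DS/H) = √(2 × 14,520 × 255 / 40) ≈ 430.27.
Orders per year = D / Q* = 14,520 / 430.27 ≈ 33.746.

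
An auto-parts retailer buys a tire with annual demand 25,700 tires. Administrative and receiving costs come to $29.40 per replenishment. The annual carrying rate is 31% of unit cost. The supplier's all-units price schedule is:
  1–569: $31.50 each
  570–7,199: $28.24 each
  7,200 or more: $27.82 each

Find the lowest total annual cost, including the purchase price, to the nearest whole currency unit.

TC* ≈ $729,589

Holding cost per unit per year at price C is H = 0.31·C.
Evaluate total cost at each tier's feasible EOQ or, if the EOQ is below the tier, at the tier's minimum quantity.
EOQ at $31.50 = 393.4 (feasible in tier 1): TC = 25,700×$31.50 + (25,700/393.4)×29.4 + (393.4/2)×0.31×$31.50 = $813,391.42.
EOQ at $28.24 = 415.5 < 570, so use break Q=570: TC = 25,700×$28.24 + (25,700/570.0)×29.4 + (570.0/2)×0.31×$28.24 = $729,588.58.
EOQ at $27.82 = 418.6 < 7200, so use break Q=7200: TC = 25,700×$27.82 + (25,700/7200.0)×29.4 + (7200.0/2)×0.31×$27.82 = $746,126.06.
Lowest total cost among the candidates is at Q = 570.0.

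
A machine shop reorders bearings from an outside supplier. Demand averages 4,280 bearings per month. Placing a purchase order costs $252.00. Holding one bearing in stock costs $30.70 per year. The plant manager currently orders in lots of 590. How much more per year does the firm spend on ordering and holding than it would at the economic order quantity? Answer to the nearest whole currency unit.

Extra cost ≈ $2,803 per year

Annual demand D = 4,280 × 12 = 51,360.
EOQ = √(2DS/H) = √(2 × 51,360 × 252 / 30.7) ≈ 918.25.
Cost at Q* = (D/Q*)S + (Q*/2)H = √(2DSH) ≈ $28,190.12.
Cost at Q = 590: (51,360/590)×252 + (590/2)×30.7 = $21,936.81 + $9,056.50 = $30,993.31.
Excess = $30,993.31 − $28,190.12 = $2,803.19.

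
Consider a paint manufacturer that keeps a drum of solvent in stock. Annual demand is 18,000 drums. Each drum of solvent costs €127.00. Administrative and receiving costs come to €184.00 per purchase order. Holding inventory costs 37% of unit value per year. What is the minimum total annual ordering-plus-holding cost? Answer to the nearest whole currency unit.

TC* ≈ €17,643

Holding cost H = 0.37 × €127.00 = €46.9900 per unit per year.
EOQ = √(2DS/H) = √(2 × 18,000 × 184 / 46.99) ≈ 375.45.
At the optimum the two cost components are equal, so total cost = 2·(Q*/2)H = Q*·H.
Minimum total = √(2DSH) = √(2 × 18,000 × 184 × 46.99) ≈ 17642.612.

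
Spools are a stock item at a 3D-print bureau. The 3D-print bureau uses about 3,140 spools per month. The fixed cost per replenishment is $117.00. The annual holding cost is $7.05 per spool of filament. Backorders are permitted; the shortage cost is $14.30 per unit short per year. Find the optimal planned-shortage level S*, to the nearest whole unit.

S* ≈ 451 spools

Annual demand D = 3,140 × 12 = 37,680.
With planned backorders, Q* = √(2DS/H) · √((H+B)/B).
√(2DS/H) = √(2 × 37,680 × 117 / 7.05) = 1118.327.
√((H+B)/B) = √((7.05+14.3)/14.3) = 1.2219.
Q* ≈ 1366.469.
S* = Q* · H/(H+B) = 1366.469 × 7.05/21.35 ≈ 451.223.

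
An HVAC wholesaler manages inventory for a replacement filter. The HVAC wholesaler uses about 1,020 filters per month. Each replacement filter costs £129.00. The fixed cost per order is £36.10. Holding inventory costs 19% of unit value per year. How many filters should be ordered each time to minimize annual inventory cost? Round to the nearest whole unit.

Annual demand D = 1,020 × 12 = 12,240.
Holding cost H = 0.19 × £129.00 = £24.5100 per unit per year.
EOQ = √(2DS / H) = √(2 × 12,240 × 36.1 / 24.51).
= √(883,728 / 24.51) = √36,055.814 ≈ 189.884.

Q* ≈ 190 filters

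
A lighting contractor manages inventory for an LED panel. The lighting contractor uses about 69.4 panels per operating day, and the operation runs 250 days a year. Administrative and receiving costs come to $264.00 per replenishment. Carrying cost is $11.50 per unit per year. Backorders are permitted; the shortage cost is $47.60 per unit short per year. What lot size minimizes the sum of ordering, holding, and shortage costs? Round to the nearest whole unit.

Annual demand D = 69.4 × 250 = 17,350.
With planned backorders, Q* = √(2DS/H) · √((H+B)/B).
√(2DS/H) = √(2 × 17,350 × 264 / 11.5) = 892.520.
√((H+B)/B) = √((11.5+47.6)/47.6) = 1.1143.
Q* ≈ 994.507.

Q* ≈ 995 panels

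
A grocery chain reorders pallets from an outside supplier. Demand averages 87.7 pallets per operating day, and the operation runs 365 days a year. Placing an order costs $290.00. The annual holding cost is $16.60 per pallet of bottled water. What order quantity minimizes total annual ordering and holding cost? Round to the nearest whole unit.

Q* ≈ 1,058 pallets

Annual demand D = 87.7 × 365 = 32,010.5.
EOQ = √(2DS / H) = √(2 × 32,010.5 × 290 / 16.6).
= √(18,566,090 / 16.6) = √1,118,439.1566 ≈ 1057.563.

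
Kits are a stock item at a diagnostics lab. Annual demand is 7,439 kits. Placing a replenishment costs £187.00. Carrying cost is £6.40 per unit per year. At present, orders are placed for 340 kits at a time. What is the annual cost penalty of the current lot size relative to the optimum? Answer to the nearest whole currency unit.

Extra cost ≈ £960 per year

EOQ = √(2DS/H) = √(2 × 7,439 × 187 / 6.4) ≈ 659.33.
Cost at Q* = (D/Q*)S + (Q*/2)H = √(2DSH) ≈ £4,219.71.
Cost at Q = 340: (7,439/340)×187 + (340/2)×6.4 = £4,091.45 + £1,088.00 = £5,179.45.
Excess = £5,179.45 − £4,219.71 = £959.74.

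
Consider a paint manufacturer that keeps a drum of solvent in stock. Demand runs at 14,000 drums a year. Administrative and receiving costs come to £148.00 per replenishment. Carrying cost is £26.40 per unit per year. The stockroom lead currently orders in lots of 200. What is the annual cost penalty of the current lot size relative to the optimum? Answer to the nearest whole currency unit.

EOQ = √(2DS/H) = √(2 × 14,000 × 148 / 26.4) ≈ 396.19.
Cost at Q* = (D/Q*)S + (Q*/2)H = √(2DSH) ≈ £10,459.52.
Cost at Q = 200: (14,000/200)×148 + (200/2)×26.4 = £10,360.00 + £2,640.00 = £13,000.00.
Excess = £13,000.00 − £10,459.52 = £2,540.48.

Extra cost ≈ £2,540 per year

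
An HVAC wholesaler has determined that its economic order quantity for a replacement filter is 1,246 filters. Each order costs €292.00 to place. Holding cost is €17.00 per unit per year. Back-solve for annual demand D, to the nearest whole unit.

D ≈ 45,193 filters per year

Squaring Q* = √(2DS/H) gives Q*² = 2DS/H.
From Q* = √(2DS/H): D = Q*²H / (2S) = 1,246² × 17 / (2 × 292) = 45193.103.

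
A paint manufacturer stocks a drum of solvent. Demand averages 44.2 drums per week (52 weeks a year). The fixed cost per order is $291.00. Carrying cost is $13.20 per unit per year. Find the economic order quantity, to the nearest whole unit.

Q* ≈ 318 drums

Annual demand D = 44.2 × 52 = 2,298.4.
EOQ = √(2DS / H) = √(2 × 2,298.4 × 291 / 13.2).
= √(1,337,668.8 / 13.2) = √101,338.5455 ≈ 318.337.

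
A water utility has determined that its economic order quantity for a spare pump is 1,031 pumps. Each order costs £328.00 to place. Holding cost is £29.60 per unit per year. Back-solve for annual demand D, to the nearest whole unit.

D ≈ 47,963 pumps per year

The basic EOQ model gives Q* = √(2DS/H); rearrange for the unknown.
From Q* = √(2DS/H): D = Q*²H / (2S) = 1,031² × 29.6 / (2 × 328) = 47962.874.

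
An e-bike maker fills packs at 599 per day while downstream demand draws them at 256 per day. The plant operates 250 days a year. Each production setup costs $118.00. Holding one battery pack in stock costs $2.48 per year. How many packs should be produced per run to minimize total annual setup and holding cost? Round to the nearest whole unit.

Annual demand D = 256 × 250 = 64,000.
Production build-up factor (1 − d/p) = 1 − 256/599 = 0.5726.
Q* = √(2DS / (H(1 − d/p))) = √(2 × 64,000 × 118 / (2.48 × 0.5726)).
= √(15,104,000 / 1.4201) ≈ 3261.268.

Q* ≈ 3,261 packs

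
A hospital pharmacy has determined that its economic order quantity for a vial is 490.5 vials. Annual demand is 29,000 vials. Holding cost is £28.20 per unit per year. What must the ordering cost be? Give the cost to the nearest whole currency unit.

The basic EOQ model gives Q* = √(2DS/H); rearrange for the unknown.
From Q* = √(2DS/H): S = Q*²H / (2D) = 490.5² × 28.2 / (2 × 29,000) = 116.9766.

S ≈ £117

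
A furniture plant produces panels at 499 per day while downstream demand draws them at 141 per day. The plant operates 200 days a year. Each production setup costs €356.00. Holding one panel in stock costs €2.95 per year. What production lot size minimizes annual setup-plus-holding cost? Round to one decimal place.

Q* ≈ 3,080.1 panels

Annual demand D = 141 × 200 = 28,200.
Production build-up factor (1 − d/p) = 1 − 141/499 = 0.7174.
Q* = √(2DS / (H(1 − d/p))) = √(2 × 28,200 × 356 / (2.95 × 0.7174)).
= √(20,078,400 / 2.1164) ≈ 3080.082.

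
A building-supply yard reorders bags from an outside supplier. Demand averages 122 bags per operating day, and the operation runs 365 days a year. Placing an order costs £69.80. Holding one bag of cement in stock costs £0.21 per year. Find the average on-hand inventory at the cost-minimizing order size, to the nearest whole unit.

Average inventory ≈ 2,720 bags

Annual demand D = 122 × 365 = 44,530.
EOQ = √(2DS/H) = √(2 × 44,530 × 69.8 / 0.21) ≈ 5440.76.
Average inventory = Q*/2 ≈ 5440.76 / 2 = 2720.379.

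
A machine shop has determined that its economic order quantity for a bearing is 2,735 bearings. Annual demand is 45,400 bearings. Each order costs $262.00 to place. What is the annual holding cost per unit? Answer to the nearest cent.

H ≈ $3.18

The basic EOQ model gives Q* = √(2DS/H); rearrange for the unknown.
From Q* = √(2DS/H): H = 2DS / Q*² = 2 × 45,400 × 262 / 2,735² = 3.1803.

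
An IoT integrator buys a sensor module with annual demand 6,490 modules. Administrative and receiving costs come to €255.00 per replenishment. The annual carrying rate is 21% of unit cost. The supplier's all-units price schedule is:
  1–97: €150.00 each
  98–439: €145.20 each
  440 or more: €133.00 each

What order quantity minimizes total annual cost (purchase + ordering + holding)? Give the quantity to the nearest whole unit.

Holding cost per unit per year at price C is H = 0.21·C.
Candidates are each tier's EOQ (if it falls in that tier) and each price-break quantity.
Tier 1 (€150.00): EOQ = 324.2 exceeds tier's upper bound 97, so this tier is dominated.
EOQ at €145.20 = 329.5 (feasible in tier 2): TC = 6,490×€145.20 + (6,490/329.5)×255 + (329.5/2)×0.21×€145.20 = €952,394.17.
EOQ at €133.00 = 344.2 < 440, so use break Q=440: TC = 6,490×€133.00 + (6,490/440.0)×255 + (440.0/2)×0.21×€133.00 = €873,075.85.
Lowest total cost is €873,075.85 at Q = 440.0.

Q* ≈ 440 modules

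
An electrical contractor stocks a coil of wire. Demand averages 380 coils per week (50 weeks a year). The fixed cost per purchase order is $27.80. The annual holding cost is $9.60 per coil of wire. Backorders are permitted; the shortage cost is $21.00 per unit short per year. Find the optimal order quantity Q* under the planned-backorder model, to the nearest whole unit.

Annual demand D = 380 × 50 = 19,000.
With planned backorders, Q* = √(2DS/H) · √((H+B)/B).
√(2DS/H) = √(2 × 19,000 × 27.8 / 9.6) = 331.725.
√((H+B)/B) = √((9.6+21)/21) = 1.2071.
Q* ≈ 400.433.

Q* ≈ 400 coils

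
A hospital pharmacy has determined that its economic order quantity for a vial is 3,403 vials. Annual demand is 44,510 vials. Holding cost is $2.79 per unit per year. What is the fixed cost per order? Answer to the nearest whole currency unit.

Squaring Q* = √(2DS/H) gives Q*² = 2DS/H.
From Q* = √(2DS/H): S = Q*²H / (2D) = 3,403² × 2.79 / (2 × 44,510) = 362.9447.

S ≈ $363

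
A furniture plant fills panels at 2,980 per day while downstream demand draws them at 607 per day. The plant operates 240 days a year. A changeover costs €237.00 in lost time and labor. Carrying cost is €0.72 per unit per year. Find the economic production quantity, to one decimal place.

Annual demand D = 607 × 240 = 145,680.
Production build-up factor (1 − d/p) = 1 − 607/2,980 = 0.7963.
Q* = √(2DS / (H(1 − d/p))) = √(2 × 145,680 × 237 / (0.72 × 0.7963)).
= √(69,052,320 / 0.5733) ≈ 10974.435.

Q* ≈ 10,974.4 panels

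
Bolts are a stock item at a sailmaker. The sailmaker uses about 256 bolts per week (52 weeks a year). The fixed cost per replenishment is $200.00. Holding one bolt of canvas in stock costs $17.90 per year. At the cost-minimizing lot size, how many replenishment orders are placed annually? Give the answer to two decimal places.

Annual demand D = 256 × 52 = 13,312.
The optimal lot size = √(2DS/H) = √(2 × 13,312 × 200 / 17.9) ≈ 545.41.
Orders per year = D / Q* = 13,312 / 545.41 ≈ 24.407.

N ≈ 24.41 orders per year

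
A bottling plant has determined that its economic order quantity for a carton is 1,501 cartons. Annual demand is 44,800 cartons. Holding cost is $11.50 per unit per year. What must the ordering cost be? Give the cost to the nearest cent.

S ≈ $289.17

Invert the EOQ relation Q*² = 2DS/H.
From Q* = √(2DS/H): S = Q*²H / (2D) = 1,501² × 11.5 / (2 × 44,800) = 289.1687.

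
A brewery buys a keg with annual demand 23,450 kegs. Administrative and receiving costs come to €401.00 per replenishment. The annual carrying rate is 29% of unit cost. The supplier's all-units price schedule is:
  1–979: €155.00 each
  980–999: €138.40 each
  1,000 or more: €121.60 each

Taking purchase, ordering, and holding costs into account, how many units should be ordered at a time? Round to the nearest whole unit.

Holding cost per unit per year at price C is H = 0.29·C.
Evaluate total cost at each tier's feasible EOQ or, if the EOQ is below the tier, at the tier's minimum quantity.
EOQ at €155.00 = 646.8 (feasible in tier 1): TC = 23,450×€155.00 + (23,450/646.8)×401 + (646.8/2)×0.29×€155.00 = €3,663,825.25.
EOQ at €138.40 = 684.5 < 980, so use break Q=980: TC = 23,450×€138.40 + (23,450/980.0)×401 + (980.0/2)×0.29×€138.40 = €3,274,742.00.
EOQ at €121.60 = 730.3 < 1000, so use break Q=1000: TC = 23,450×€121.60 + (23,450/1000.0)×401 + (1000.0/2)×0.29×€121.60 = €2,878,555.45.
Lowest total cost is €2,878,555.45 at Q = 1000.0.

Q* ≈ 1,000 kegs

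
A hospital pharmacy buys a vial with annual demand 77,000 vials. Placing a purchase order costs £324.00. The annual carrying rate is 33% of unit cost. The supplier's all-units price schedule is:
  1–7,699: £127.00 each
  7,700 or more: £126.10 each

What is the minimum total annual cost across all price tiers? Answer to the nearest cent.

Holding cost per unit per year at price C is H = 0.33·C.
Evaluate total cost at each tier's feasible EOQ or, if the EOQ is below the tier, at the tier's minimum quantity.
EOQ at £127.00 = 1091.1 (feasible in tier 1): TC = 77,000×£127.00 + (77,000/1091.1)×324 + (1091.1/2)×0.33×£127.00 = £9,824,729.00.
EOQ at £126.10 = 1095.0 < 7700, so use break Q=7700: TC = 77,000×£126.10 + (77,000/7700.0)×324 + (7700.0/2)×0.33×£126.10 = £9,873,150.05.
Lowest total cost among the candidates is at Q = 1091.1.

TC* ≈ £9,824,729.00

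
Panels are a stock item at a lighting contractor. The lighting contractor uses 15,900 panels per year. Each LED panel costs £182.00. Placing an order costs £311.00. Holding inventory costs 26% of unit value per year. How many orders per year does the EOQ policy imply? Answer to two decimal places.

N ≈ 34.78 orders per year

Holding cost H = 0.26 × £182.00 = £47.3200 per unit per year.
EOQ = √(2DS/H) = √(2 × 15,900 × 311 / 47.32) ≈ 457.16.
Orders per year = D / Q* = 15,900 / 457.16 ≈ 34.780.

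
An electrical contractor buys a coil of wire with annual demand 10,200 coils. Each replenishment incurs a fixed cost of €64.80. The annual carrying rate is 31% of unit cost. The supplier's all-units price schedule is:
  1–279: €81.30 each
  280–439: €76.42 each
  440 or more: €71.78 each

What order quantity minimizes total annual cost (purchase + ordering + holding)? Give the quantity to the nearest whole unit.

Holding cost per unit per year at price C is H = 0.31·C.
For each price level, check whether its EOQ is feasible; otherwise the best quantity at that price is the breakpoint.
EOQ at €81.30 = 229.0 (feasible in tier 1): TC = 10,200×€81.30 + (10,200/229.0)×64.8 + (229.0/2)×0.31×€81.30 = €835,032.03.
EOQ at €76.42 = 236.2 < 280, so use break Q=280: TC = 10,200×€76.42 + (10,200/280.0)×64.8 + (280.0/2)×0.31×€76.42 = €785,161.20.
EOQ at €71.78 = 243.7 < 440, so use break Q=440: TC = 10,200×€71.78 + (10,200/440.0)×64.8 + (440.0/2)×0.31×€71.78 = €738,553.58.
Lowest total cost is €738,553.58 at Q = 440.0.

Q* ≈ 440 coils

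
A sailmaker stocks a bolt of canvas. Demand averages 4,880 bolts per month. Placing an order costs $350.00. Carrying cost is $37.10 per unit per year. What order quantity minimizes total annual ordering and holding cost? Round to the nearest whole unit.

Q* ≈ 1,051 bolts

Annual demand D = 4,880 × 12 = 58,560.
EOQ = √(2DS / H) = √(2 × 58,560 × 350 / 37.1).
= √(40,992,000 / 37.1) = √1,104,905.6604 ≈ 1051.145.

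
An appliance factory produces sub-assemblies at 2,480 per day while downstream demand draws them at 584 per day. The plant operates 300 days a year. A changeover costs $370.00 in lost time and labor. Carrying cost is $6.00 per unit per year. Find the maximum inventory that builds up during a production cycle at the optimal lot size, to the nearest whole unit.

I_max ≈ 4,064 sub-assemblies

Annual demand D = 584 × 300 = 175,200.
Production build-up factor (1 − d/p) = 1 − 584/2,480 = 0.7645.
Q* = √(2DS / (H(1 − d/p))) = √(2 × 175,200 × 370 / (6 × 0.7645)).
= √(129,648,000 / 4.5871) ≈ 5316.355.
Maximum inventory = Q*(1 − d/p) = 5316.355 × 0.7645 ≈ 4064.439.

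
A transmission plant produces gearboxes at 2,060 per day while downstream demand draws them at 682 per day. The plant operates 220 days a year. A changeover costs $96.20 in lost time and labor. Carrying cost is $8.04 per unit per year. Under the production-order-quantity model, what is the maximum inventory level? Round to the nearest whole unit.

I_max ≈ 1,550 gearboxes

Annual demand D = 682 × 220 = 150,040.
Production build-up factor (1 − d/p) = 1 − 682/2,060 = 0.6689.
Q* = √(2DS / (H(1 − d/p))) = √(2 × 150,040 × 96.2 / (8.04 × 0.6689)).
= √(28,867,696 / 5.3782) ≈ 2316.792.
Maximum inventory = Q*(1 − d/p) = 2316.792 × 0.6689 ≈ 1549.776.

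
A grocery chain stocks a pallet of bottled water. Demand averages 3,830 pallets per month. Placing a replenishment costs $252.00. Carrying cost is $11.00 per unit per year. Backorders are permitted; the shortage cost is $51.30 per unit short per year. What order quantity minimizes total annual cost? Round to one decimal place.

Annual demand D = 3,830 × 12 = 45,960.
With planned backorders, Q* = √(2DS/H) · √((H+B)/B).
√(2DS/H) = √(2 × 45,960 × 252 / 11) = 1451.139.
√((H+B)/B) = √((11+51.3)/51.3) = 1.1020.
Q* ≈ 1599.169.

Q* ≈ 1,599.2 pallets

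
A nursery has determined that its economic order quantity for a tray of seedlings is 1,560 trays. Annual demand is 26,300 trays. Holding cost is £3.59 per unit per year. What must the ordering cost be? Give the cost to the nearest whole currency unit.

S ≈ £166

The basic EOQ model gives Q* = √(2DS/H); rearrange for the unknown.
From Q* = √(2DS/H): S = Q*²H / (2D) = 1,560² × 3.59 / (2 × 26,300) = 166.0955.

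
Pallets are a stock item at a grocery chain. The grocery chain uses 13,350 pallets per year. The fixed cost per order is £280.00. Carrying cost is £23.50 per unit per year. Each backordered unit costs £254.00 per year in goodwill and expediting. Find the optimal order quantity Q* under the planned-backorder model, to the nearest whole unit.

Q* ≈ 590 pallets

With planned backorders, Q* = √(2DS/H) · √((H+B)/B).
√(2DS/H) = √(2 × 13,350 × 280 / 23.5) = 564.028.
√((H+B)/B) = √((23.5+254)/254) = 1.0452.
Q* ≈ 589.543.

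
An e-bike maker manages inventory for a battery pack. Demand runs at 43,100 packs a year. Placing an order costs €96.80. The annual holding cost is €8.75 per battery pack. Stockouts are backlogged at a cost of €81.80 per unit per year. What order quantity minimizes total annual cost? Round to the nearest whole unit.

With planned backorders, Q* = √(2DS/H) · √((H+B)/B).
√(2DS/H) = √(2 × 43,100 × 96.8 / 8.75) = 976.534.
√((H+B)/B) = √((8.75+81.8)/81.8) = 1.0521.
Q* ≈ 1027.436.

Q* ≈ 1,027 packs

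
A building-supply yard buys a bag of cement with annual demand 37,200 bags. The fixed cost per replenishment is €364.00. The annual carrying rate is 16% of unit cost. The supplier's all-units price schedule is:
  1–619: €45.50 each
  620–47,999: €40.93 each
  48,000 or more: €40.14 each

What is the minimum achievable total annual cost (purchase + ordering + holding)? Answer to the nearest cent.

TC* ≈ €1,535,913.36

Holding cost per unit per year at price C is H = 0.16·C.
Evaluate total cost at each tier's feasible EOQ or, if the EOQ is below the tier, at the tier's minimum quantity.
Tier 1 (€45.50): EOQ = 1928.7 exceeds tier's upper bound 619, so this tier is dominated.
EOQ at €40.93 = 2033.6 (feasible in tier 2): TC = 37,200×€40.93 + (37,200/2033.6)×364 + (2033.6/2)×0.16×€40.93 = €1,535,913.36.
EOQ at €40.14 = 2053.5 < 48000, so use break Q=48000: TC = 37,200×€40.14 + (37,200/48000.0)×364 + (48000.0/2)×0.16×€40.14 = €1,647,627.70.
Lowest total cost among the candidates is at Q = 2033.6.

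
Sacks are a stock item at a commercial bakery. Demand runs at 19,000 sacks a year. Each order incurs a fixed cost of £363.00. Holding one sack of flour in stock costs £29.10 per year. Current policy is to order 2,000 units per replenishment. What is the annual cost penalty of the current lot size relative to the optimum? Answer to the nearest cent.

Extra cost ≈ £12,513.40 per year

EOQ = √(2DS/H) = √(2 × 19,000 × 363 / 29.1) ≈ 688.49.
Cost at Q* = (D/Q*)S + (Q*/2)H = √(2DSH) ≈ £20,035.10.
Cost at Q = 2,000: (19,000/2,000)×363 + (2,000/2)×29.1 = £3,448.50 + £29,100.00 = £32,548.50.
Excess = £32,548.50 − £20,035.10 = £12,513.40.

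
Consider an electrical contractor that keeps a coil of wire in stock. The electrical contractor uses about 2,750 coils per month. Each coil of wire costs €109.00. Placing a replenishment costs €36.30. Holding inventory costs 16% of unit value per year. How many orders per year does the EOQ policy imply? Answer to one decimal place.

N ≈ 89.0 orders per year

Annual demand D = 2,750 × 12 = 33,000.
Holding cost H = 0.16 × €109.00 = €17.4400 per unit per year.
Q* = √(2DS/H) = √(2 × 33,000 × 36.3 / 17.44) ≈ 370.64.
Orders per year = D / Q* = 33,000 / 370.64 ≈ 89.035.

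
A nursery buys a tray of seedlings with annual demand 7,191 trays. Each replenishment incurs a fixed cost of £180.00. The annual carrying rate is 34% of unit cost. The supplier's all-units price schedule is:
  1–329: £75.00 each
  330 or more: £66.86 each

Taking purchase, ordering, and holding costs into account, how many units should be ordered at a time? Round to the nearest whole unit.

Holding cost per unit per year at price C is H = 0.34·C.
Evaluate total cost at each tier's feasible EOQ or, if the EOQ is below the tier, at the tier's minimum quantity.
EOQ at £75.00 = 318.6 (feasible in tier 1): TC = 7,191×£75.00 + (7,191/318.6)×180 + (318.6/2)×0.34×£75.00 = £547,449.86.
EOQ at £66.86 = 337.5 (feasible in tier 2): TC = 7,191×£66.86 + (7,191/337.5)×180 + (337.5/2)×0.34×£66.86 = £488,461.55.
Lowest total cost is £488,461.55 at Q = 337.5.

Q* ≈ 337 trays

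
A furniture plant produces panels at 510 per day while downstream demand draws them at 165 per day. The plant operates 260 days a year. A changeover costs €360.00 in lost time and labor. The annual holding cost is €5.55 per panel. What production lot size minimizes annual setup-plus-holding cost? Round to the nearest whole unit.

Q* ≈ 2,868 panels

Annual demand D = 165 × 260 = 42,900.
Production build-up factor (1 − d/p) = 1 − 165/510 = 0.6765.
Q* = √(2DS / (H(1 − d/p))) = √(2 × 42,900 × 360 / (5.55 × 0.6765)).
= √(30,888,000 / 3.7544) ≈ 2868.296.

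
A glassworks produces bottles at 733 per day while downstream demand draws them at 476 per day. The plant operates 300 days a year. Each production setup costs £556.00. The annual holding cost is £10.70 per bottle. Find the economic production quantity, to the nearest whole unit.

Q* ≈ 6,506 bottles

Annual demand D = 476 × 300 = 142,800.
Production build-up factor (1 − d/p) = 1 − 476/733 = 0.3506.
Q* = √(2DS / (H(1 − d/p))) = √(2 × 142,800 × 556 / (10.7 × 0.3506)).
= √(158,793,600 / 3.7516) ≈ 6505.940.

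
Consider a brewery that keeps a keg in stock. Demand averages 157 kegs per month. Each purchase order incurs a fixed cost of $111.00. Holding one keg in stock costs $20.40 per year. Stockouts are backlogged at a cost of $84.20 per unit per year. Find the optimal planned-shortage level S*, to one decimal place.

S* ≈ 31.1 kegs

Annual demand D = 157 × 12 = 1,884.
With planned backorders, Q* = √(2DS/H) · √((H+B)/B).
√(2DS/H) = √(2 × 1,884 × 111 / 20.4) = 143.186.
√((H+B)/B) = √((20.4+84.2)/84.2) = 1.1146.
Q* ≈ 159.592.
S* = Q* · H/(H+B) = 159.592 × 20.4/104.6 ≈ 31.125.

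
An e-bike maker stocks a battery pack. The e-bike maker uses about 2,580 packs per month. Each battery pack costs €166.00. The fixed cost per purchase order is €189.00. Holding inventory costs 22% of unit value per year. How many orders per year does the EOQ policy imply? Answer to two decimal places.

N ≈ 54.69 orders per year

Annual demand D = 2,580 × 12 = 30,960.
Holding cost H = 0.22 × €166.00 = €36.5200 per unit per year.
Q* = √(2DS/H) = √(2 × 30,960 × 189 / 36.52) ≈ 566.08.
Orders per year = D / Q* = 30,960 / 566.08 ≈ 54.692.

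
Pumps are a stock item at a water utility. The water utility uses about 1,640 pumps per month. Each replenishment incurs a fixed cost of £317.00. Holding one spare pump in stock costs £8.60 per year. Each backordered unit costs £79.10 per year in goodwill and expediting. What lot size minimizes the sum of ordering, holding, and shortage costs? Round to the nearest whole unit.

Q* ≈ 1,268 pumps

Annual demand D = 1,640 × 12 = 19,680.
With planned backorders, Q* = √(2DS/H) · √((H+B)/B).
√(2DS/H) = √(2 × 19,680 × 317 / 8.6) = 1204.503.
√((H+B)/B) = √((8.6+79.1)/79.1) = 1.0530.
Q* ≈ 1268.293.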